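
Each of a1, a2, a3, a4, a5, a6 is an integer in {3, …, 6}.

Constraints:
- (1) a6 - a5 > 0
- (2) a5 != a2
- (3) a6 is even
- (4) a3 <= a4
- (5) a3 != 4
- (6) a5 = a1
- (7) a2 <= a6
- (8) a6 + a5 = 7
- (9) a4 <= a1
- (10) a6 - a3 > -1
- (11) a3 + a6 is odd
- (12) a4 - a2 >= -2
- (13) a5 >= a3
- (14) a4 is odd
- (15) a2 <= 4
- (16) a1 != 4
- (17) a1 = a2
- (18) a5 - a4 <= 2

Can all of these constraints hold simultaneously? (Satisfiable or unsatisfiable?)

From constraints 6 and 17, a5 = a1 = a2, so a5 = a2. But constraint 2 says a5 ≠ a2. Contradiction.

Unsatisfiable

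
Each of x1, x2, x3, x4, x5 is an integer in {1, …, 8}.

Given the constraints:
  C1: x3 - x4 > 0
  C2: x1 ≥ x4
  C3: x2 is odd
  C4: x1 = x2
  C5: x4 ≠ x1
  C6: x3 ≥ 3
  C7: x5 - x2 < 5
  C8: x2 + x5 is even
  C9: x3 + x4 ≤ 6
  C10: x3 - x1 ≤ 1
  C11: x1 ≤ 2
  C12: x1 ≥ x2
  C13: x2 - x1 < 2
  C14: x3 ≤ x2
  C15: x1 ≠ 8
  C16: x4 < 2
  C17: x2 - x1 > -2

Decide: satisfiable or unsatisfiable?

Unsatisfiable

From constraints 6 and 14: x2 ≥ x3 and x3 ≥ 3, so x2 ≥ 3. From constraints 11 and 12: x2 ≤ x1 and x1 ≤ 2, so x2 ≤ 2. But 2 < 3, so no value of x2 works.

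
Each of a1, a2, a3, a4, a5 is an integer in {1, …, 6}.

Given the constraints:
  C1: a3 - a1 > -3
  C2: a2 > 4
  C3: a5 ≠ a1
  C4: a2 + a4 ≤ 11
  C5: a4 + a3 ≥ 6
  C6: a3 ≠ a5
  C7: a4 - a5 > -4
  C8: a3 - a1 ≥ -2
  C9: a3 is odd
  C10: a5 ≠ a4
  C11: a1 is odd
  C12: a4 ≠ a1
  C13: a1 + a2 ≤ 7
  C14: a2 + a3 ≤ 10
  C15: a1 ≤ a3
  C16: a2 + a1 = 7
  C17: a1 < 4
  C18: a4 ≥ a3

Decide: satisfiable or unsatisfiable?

Try a1 = 1, a2 = 6, a3 = 1, a4 = 5, a5 = 6.
Check constraint 1: a3 - a1 = 0; constraint 4: a2 + a4 = 11. The remaining constraints are straightforward to verify.

Satisfiable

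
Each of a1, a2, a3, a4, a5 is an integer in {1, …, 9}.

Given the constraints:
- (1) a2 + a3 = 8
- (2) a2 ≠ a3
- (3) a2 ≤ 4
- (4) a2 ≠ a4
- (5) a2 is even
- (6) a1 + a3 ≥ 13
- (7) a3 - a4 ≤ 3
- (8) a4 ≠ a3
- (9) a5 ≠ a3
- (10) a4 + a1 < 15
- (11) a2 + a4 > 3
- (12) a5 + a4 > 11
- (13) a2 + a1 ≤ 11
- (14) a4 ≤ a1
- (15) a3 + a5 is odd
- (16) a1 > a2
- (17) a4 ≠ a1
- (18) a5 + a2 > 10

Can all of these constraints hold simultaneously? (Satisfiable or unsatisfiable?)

Setting (a1, a2, a3, a4, a5) = (9, 2, 6, 4, 9) satisfies everything: constraint 1: a2 + a3 = 8; constraint 6: a1 + a3 = 15, and the others follow.

Satisfiable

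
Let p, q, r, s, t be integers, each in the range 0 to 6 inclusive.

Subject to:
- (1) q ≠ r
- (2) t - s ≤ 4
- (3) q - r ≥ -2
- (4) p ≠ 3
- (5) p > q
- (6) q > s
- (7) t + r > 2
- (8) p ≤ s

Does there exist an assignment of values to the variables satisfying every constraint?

Unsatisfiable

Constraints 5, 6, and 8 give s < q, q < p, p ≤ s. Chaining: s < q < p ≤ s, which forces s < s — impossible.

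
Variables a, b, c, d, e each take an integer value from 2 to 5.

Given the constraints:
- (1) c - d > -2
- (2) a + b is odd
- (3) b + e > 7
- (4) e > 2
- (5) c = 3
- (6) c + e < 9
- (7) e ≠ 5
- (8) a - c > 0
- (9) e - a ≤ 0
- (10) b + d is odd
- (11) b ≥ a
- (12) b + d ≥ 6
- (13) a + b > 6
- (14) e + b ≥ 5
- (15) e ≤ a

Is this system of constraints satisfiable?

Satisfiable

The assignment a = 4, b = 5, c = 3, d = 2, e = 3 works:
  constraint 1 holds since c - d = 1.
  constraint 3 holds since b + e = 8.
The rest check out directly.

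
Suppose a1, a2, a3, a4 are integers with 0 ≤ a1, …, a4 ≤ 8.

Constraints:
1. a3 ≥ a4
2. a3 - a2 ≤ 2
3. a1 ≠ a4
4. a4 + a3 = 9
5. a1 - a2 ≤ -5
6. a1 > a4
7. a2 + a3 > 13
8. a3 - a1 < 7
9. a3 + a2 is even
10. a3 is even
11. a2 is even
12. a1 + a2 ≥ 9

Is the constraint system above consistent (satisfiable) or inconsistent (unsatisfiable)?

Take a1 = 3, a2 = 8, a3 = 8, a4 = 1. Then constraint 2: a3 - a2 = 0; constraint 4: a4 + a3 = 9, and every other listed constraint is also met.

Satisfiable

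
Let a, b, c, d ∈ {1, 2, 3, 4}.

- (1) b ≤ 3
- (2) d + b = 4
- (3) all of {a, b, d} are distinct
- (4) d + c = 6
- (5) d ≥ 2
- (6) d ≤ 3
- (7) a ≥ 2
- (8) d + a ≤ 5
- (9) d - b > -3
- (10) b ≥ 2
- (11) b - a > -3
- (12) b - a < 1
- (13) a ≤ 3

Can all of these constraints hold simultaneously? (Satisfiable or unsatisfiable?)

Unsatisfiable

Constraints 1, 5, 6, 7, 10, and 13 confine each of a, b, d to the 2 values {2, 3}.
Constraint 3 requires all 3 of them to be distinct, but only 2 values are available — impossible by the pigeonhole principle.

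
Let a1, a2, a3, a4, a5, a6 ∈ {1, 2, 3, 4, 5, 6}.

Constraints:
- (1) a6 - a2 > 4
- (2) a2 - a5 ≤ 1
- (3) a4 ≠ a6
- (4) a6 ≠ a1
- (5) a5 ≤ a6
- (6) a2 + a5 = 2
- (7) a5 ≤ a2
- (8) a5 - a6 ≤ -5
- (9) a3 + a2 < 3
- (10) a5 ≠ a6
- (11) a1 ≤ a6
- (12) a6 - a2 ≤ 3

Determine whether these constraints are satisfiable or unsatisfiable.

Constraints 2, 8, and 12 give a5 − a2 ≥ -1, a2 − a6 ≥ -3, a6 − a5 ≥ 5.
Adding all 3 inequalities: the left sides telescope to 0, and the right sides sum to (-1) + (-3) + 5 = 1. So 0 ≥ 1, which is false.

Unsatisfiable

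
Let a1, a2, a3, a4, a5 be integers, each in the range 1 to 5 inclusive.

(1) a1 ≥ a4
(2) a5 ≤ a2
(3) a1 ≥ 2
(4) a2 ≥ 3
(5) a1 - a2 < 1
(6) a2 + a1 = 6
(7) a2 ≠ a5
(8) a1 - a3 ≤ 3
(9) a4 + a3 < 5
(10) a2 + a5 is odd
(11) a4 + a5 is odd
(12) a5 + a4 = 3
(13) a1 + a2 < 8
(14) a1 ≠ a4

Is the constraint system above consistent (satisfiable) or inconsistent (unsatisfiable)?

Satisfiable

The assignment a1 = 3, a2 = 3, a3 = 2, a4 = 1, a5 = 2 works:
  constraint 5 holds since a1 - a2 = 0.
  constraint 6 holds since a2 + a1 = 6.
  constraint 8 holds since a1 - a3 = 1.
The rest check out directly.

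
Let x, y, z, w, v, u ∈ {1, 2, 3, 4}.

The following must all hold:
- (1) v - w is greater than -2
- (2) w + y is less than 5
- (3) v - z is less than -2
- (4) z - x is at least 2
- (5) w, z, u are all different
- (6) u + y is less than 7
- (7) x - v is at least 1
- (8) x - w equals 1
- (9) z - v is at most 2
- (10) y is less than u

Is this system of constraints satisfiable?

Unsatisfiable

Constraints 4, 7, and 9 give z − x ≥ 2, x − v ≥ 1, v − z ≥ -2.
Adding all 3 inequalities: the left sides telescope to 0, and the right sides sum to 2 + 1 + (-2) = 1. So 0 ≥ 1, which is false.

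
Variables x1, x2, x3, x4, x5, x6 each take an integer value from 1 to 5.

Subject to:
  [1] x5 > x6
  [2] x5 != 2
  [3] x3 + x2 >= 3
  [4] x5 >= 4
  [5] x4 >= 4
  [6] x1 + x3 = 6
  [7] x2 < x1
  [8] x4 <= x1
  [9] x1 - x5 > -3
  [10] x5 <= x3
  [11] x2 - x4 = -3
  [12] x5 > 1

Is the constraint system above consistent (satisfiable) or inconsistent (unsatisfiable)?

Unsatisfiable

From constraints 5 and 8: x1 ≥ x4 ≥ 4. From constraints 4 and 10: x3 ≥ x5 ≥ 4. Hence x1 + x3 ≥ 8. But constraint 6 requires x1 + x3 = 6, and 6 < 8. Contradiction.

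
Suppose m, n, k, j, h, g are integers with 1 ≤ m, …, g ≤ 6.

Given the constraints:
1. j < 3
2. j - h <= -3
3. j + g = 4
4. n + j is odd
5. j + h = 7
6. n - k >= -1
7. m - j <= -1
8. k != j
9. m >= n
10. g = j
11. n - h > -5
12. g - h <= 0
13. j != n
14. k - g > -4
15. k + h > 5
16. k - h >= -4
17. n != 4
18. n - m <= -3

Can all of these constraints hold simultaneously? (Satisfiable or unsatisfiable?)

Unsatisfiable

Constraints 2, 6, 7, 16, and 18 give j − m ≥ 1, m − n ≥ 3, n − k ≥ -1, k − h ≥ -4, h − j ≥ 3.
Adding all 5 inequalities: the left sides telescope to 0, and the right sides sum to 1 + 3 + (-1) + (-4) + 3 = 2. So 0 ≥ 2, which is false.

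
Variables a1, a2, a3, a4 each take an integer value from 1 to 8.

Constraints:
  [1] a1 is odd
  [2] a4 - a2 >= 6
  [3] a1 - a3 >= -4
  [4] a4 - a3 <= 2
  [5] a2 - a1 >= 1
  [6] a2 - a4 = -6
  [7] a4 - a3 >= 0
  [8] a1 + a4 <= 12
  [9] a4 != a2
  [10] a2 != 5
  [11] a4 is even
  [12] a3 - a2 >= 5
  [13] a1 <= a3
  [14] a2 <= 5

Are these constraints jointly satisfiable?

Constraints 2, 3, 4, and 5 give a4 − a2 ≥ 6, a2 − a1 ≥ 1, a1 − a3 ≥ -4, a3 − a4 ≥ -2.
Adding all 4 inequalities: the left sides telescope to 0, and the right sides sum to 6 + 1 + (-4) + (-2) = 1. So 0 ≥ 1, which is false.

Unsatisfiable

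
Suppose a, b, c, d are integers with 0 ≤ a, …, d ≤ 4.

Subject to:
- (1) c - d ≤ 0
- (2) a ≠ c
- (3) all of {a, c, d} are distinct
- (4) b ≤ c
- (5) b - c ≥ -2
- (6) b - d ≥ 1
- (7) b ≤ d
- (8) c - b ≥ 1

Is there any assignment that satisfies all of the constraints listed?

Unsatisfiable

Constraints 1, 6, and 8 give b − d ≥ 1, d − c ≥ 0, c − b ≥ 1.
Adding all 3 inequalities: the left sides telescope to 0, and the right sides sum to 1 + 0 + 1 = 2. So 0 ≥ 2, which is false.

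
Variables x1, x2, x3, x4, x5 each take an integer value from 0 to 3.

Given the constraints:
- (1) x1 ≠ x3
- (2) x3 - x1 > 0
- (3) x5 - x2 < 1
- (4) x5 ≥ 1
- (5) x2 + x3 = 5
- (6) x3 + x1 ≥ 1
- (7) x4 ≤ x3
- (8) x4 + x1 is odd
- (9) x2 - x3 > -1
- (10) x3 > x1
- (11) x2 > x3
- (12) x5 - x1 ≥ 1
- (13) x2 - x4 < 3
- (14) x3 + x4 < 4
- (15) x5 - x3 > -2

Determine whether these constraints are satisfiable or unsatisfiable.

Satisfiable

Setting (x1, x2, x3, x4, x5) = (0, 3, 2, 1, 2) satisfies everything: constraint 2: x3 - x1 = 2; constraint 3: x5 - x2 = -1, and the others follow.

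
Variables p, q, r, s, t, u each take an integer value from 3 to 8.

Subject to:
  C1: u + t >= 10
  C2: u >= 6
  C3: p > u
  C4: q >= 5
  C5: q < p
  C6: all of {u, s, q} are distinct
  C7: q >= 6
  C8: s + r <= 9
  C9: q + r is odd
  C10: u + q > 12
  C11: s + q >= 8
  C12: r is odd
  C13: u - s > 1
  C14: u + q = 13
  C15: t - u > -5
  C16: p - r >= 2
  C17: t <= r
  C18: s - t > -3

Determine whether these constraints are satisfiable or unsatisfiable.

Satisfiable

Take p = 8, q = 6, r = 3, s = 3, t = 3, u = 7. Then constraint 1: u + t = 10; constraint 8: s + r = 6, and every other listed constraint is also met.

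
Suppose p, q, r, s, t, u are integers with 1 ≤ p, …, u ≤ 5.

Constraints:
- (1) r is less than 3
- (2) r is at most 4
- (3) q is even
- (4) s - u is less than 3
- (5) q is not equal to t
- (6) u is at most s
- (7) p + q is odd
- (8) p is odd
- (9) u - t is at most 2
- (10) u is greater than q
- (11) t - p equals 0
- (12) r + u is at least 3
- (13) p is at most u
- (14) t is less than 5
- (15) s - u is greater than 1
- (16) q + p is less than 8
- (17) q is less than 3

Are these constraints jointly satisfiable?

Try p = 3, q = 2, r = 1, s = 5, t = 3, u = 3.
Check constraint 4: s - u = 2; constraint 9: u - t = 0. The remaining constraints are straightforward to verify.

Satisfiable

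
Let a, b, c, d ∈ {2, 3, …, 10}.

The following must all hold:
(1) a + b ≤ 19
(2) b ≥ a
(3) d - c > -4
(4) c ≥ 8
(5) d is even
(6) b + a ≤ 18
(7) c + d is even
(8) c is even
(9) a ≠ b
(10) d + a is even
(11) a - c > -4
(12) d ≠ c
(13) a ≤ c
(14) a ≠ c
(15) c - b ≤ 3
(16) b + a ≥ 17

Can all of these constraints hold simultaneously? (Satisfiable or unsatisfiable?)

Satisfiable

One satisfying assignment is a = 8, b = 9, c = 10, d = 8.
For the less obvious constraints — constraint 1: a + b = 17; constraint 3: d - c = -2 — and the others hold by inspection.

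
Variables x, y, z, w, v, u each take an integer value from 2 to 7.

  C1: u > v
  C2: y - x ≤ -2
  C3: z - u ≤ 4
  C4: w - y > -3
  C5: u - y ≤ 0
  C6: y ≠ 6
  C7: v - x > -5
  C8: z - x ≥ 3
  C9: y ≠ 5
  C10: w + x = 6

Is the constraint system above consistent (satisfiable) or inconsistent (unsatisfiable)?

Unsatisfiable

Constraints 2, 3, 5, and 8 give y − u ≥ 0, u − z ≥ -4, z − x ≥ 3, x − y ≥ 2.
Adding all 4 inequalities: the left sides telescope to 0, and the right sides sum to 0 + (-4) + 3 + 2 = 1. So 0 ≥ 1, which is false.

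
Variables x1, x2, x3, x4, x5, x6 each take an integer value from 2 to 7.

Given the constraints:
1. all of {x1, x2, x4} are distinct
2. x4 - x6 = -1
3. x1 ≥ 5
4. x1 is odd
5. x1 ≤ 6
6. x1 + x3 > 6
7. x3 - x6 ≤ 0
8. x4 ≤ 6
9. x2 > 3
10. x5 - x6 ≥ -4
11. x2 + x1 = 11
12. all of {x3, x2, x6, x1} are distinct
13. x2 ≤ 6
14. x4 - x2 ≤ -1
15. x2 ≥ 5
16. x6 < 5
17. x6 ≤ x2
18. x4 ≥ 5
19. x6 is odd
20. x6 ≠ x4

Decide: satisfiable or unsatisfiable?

Constraints 3, 5, 8, 13, 15, and 18 confine each of x1, x2, x4 to the 2 values {5, 6}.
Constraint 1 requires all 3 of them to be distinct, but only 2 values are available — impossible by the pigeonhole principle.

Unsatisfiable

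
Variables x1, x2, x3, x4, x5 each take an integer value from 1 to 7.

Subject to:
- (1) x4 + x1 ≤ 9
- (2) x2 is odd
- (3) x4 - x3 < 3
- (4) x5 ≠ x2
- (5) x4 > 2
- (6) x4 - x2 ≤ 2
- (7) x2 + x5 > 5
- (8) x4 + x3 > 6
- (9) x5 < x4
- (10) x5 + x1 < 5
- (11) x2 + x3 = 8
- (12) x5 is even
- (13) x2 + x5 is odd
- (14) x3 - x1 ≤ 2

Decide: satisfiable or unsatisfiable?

Satisfiable

Setting (x1, x2, x3, x4, x5) = (2, 5, 3, 5, 2) satisfies everything: constraint 1: x4 + x1 = 7; constraint 3: x4 - x3 = 2, and the others follow.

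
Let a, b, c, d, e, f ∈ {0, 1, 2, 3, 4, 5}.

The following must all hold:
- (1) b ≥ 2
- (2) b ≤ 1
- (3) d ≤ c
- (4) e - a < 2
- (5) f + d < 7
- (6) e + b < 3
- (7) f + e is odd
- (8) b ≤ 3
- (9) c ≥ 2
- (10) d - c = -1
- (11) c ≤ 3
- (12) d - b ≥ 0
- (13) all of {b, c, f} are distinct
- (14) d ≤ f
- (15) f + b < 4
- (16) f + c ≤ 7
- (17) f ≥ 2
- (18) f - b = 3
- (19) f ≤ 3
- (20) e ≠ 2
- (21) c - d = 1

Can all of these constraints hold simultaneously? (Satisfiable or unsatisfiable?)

Unsatisfiable

Constraints 1, 8, 9, 11, 17, and 19 confine each of b, c, f to the 2 values {2, 3}.
Constraint 13 requires all 3 of them to be distinct, but only 2 values are available — impossible by the pigeonhole principle.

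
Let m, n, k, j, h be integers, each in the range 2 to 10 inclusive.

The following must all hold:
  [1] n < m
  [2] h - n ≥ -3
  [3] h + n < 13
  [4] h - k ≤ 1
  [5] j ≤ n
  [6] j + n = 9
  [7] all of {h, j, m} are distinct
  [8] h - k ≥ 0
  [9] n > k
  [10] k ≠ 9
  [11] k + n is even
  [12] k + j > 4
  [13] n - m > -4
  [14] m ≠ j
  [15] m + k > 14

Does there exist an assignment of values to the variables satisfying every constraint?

Try m = 10, n = 7, k = 5, j = 2, h = 5.
Check constraint 2: h - n = -2; constraint 3: h + n = 12. The remaining constraints are straightforward to verify.

Satisfiable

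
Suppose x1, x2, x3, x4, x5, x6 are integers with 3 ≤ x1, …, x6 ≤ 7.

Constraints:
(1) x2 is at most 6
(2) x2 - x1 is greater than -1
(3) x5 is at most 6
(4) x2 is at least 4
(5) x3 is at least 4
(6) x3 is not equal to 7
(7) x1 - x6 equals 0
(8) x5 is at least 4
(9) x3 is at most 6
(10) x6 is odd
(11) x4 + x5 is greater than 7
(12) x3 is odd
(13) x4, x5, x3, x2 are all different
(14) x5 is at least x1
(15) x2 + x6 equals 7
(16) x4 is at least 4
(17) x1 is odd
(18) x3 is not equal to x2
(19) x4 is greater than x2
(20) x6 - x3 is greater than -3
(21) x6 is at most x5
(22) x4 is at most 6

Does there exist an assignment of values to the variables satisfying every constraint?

Unsatisfiable

Constraints 1, 3, 4, 5, 8, 9, 16, and 22 confine each of x4, x5, x3, x2 to the 3 values {4, …, 6}.
Constraint 13 requires all 4 of them to be distinct, but only 3 values are available — impossible by the pigeonhole principle.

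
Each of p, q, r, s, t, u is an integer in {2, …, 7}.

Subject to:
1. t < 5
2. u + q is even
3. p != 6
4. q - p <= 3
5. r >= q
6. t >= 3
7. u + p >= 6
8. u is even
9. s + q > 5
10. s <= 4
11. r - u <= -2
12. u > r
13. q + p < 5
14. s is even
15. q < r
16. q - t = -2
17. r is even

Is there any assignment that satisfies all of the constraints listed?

The assignment p = 2, q = 2, r = 4, s = 4, t = 4, u = 6 works:
  constraint 4 holds since q - p = 0.
  constraint 7 holds since u + p = 8.
  constraint 9 holds since s + q = 6.
The rest check out directly.

Satisfiable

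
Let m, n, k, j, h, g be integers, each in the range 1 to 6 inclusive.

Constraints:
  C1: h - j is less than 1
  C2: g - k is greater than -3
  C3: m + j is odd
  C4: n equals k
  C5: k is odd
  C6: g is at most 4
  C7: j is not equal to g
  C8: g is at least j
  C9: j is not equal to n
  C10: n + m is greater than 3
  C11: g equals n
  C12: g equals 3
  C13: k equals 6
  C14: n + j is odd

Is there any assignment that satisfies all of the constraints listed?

Unsatisfiable

Constraint 12 fixes g = 3 and constraint 13 fixes k = 6. Constraints 4 and 11 give g = n = k, so g = k. But 3 ≠ 6 — contradiction.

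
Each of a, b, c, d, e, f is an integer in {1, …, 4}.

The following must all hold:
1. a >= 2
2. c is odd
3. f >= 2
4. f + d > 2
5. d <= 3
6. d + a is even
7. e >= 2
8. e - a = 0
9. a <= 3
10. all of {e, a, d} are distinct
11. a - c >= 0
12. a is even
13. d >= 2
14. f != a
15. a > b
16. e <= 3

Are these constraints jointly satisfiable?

Constraints 1, 5, 7, 9, 13, and 16 confine each of e, a, d to the 2 values {2, 3}.
Constraint 10 requires all 3 of them to be distinct, but only 2 values are available — impossible by the pigeonhole principle.

Unsatisfiable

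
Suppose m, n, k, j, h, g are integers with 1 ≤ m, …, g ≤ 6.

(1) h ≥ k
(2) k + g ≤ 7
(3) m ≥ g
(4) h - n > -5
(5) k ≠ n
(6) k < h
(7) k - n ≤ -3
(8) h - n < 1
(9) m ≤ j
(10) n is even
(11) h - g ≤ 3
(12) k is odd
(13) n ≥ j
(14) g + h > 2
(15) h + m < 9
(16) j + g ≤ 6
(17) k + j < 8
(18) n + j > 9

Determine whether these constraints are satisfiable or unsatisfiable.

Try m = 3, n = 6, k = 3, j = 4, h = 4, g = 1.
Check constraint 2: k + g = 4; constraint 4: h - n = -2; constraint 7: k - n = -3. The remaining constraints are straightforward to verify.

Satisfiable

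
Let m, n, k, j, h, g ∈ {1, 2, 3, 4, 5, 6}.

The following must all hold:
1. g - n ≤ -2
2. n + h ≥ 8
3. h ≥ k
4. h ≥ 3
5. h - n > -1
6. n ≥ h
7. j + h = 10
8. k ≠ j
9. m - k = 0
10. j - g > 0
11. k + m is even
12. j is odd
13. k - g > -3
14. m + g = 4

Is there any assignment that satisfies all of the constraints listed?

Satisfiable

Try m = 2, n = 5, k = 2, j = 5, h = 5, g = 2.
Check constraint 1: g - n = -3; constraint 2: n + h = 10. The remaining constraints are straightforward to verify.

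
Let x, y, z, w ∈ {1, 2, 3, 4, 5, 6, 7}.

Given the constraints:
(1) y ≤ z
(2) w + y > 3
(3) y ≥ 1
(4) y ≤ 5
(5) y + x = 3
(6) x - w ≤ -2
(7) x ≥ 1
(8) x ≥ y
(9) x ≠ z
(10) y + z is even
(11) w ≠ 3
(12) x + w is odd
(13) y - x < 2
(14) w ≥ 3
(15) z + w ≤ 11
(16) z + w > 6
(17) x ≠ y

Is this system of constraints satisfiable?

Satisfiable

Take x = 2, y = 1, z = 3, w = 5. Then constraint 2: w + y = 6; constraint 5: y + x = 3, and every other listed constraint is also met.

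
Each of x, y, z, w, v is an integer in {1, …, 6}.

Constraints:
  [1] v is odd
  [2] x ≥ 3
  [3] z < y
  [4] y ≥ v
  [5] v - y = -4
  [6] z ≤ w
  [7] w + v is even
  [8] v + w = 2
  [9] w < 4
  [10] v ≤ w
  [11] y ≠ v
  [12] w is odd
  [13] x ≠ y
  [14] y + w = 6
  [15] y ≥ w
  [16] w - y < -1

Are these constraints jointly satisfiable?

Take x = 6, y = 5, z = 1, w = 1, v = 1. Then constraint 5: v - y = -4; constraint 8: v + w = 2, and every other listed constraint is also met.

Satisfiable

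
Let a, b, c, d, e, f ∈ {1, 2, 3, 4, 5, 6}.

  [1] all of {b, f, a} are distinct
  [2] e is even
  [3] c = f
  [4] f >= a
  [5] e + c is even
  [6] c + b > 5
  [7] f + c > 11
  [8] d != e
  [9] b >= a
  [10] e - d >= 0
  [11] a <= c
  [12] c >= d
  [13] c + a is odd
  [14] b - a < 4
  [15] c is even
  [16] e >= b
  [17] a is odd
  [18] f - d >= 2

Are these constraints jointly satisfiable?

Try a = 1, b = 2, c = 6, d = 1, e = 4, f = 6.
Check constraint 6: c + b = 8; constraint 7: f + c = 12. The remaining constraints are straightforward to verify.

Satisfiable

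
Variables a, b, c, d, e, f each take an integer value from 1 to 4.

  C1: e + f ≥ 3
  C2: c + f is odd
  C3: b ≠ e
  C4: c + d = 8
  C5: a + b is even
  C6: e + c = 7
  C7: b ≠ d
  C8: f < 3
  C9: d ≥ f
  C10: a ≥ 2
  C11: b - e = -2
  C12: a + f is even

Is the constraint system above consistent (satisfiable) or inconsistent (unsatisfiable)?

Satisfiable

The assignment a = 3, b = 1, c = 4, d = 4, e = 3, f = 1 works:
  constraint 1 holds since e + f = 4.
  constraint 4 holds since c + d = 8.
  constraint 6 holds since e + c = 7.
The rest check out directly.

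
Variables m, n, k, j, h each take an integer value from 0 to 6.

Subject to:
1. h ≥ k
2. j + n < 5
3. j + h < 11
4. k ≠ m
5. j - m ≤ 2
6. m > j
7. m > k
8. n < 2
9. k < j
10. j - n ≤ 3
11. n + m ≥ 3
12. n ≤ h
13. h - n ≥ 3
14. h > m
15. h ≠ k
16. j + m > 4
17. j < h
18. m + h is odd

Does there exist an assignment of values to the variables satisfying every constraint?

Try m = 3, n = 0, k = 0, j = 2, h = 6.
Check constraint 2: j + n = 2; constraint 3: j + h = 8. The remaining constraints are straightforward to verify.

Satisfiable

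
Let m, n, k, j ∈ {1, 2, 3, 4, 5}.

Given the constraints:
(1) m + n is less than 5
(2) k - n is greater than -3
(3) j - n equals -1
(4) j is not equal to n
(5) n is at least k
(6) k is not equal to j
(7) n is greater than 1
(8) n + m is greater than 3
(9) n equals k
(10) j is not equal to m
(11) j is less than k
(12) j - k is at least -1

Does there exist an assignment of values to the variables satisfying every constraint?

Try m = 2, n = 2, k = 2, j = 1.
Check constraint 1: m + n = 4; constraint 2: k - n = 0. The remaining constraints are straightforward to verify.

Satisfiable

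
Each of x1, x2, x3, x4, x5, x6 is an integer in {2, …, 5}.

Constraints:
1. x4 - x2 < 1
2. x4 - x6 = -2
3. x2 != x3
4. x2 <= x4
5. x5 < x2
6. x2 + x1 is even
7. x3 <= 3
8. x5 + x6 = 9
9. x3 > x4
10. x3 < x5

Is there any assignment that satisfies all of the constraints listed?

Constraints 4, 5, 9, and 10 give x4 < x3, x3 < x5, x5 < x2, x2 ≤ x4. Chaining: x4 < x3 < x5 < x2 ≤ x4, which forces x4 < x4 — impossible.

Unsatisfiable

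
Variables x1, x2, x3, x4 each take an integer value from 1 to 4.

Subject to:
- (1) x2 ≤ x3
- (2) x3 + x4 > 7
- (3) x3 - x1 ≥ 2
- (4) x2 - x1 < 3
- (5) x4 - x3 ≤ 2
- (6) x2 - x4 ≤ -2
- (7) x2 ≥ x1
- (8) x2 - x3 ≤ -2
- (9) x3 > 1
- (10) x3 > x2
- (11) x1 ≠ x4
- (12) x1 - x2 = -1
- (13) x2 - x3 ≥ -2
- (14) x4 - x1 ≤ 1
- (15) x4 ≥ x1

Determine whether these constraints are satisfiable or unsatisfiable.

Constraints 3, 6, 13, and 14 give x2 − x3 ≥ -2, x3 − x1 ≥ 2, x1 − x4 ≥ -1, x4 − x2 ≥ 2.
Adding all 4 inequalities: the left sides telescope to 0, and the right sides sum to (-2) + 2 + (-1) + 2 = 1. So 0 ≥ 1, which is false.

Unsatisfiable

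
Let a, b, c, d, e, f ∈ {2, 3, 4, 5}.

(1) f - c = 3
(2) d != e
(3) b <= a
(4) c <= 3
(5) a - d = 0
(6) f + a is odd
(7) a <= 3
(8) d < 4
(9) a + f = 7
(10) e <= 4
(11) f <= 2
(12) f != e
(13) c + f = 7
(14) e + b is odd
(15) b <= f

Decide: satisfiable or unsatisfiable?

From constraint 4: c ≤ 3. From constraint 11: f ≤ 2. Hence c + f ≤ 5. But constraint 13 requires c + f = 7, and 7 > 5. Contradiction.

Unsatisfiable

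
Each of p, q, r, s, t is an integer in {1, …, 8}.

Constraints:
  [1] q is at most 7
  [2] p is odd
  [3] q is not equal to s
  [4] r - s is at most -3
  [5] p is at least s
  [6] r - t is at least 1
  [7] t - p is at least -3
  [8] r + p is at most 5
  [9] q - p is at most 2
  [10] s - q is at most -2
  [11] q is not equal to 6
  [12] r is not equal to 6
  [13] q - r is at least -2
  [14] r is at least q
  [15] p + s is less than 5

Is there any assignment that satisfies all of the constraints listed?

Constraints 4, 6, 7, 9, and 10 give q − s ≥ 2, s − r ≥ 3, r − t ≥ 1, t − p ≥ -3, p − q ≥ -2.
Adding all 5 inequalities: the left sides telescope to 0, and the right sides sum to 2 + 3 + 1 + (-3) + (-2) = 1. So 0 ≥ 1, which is false.

Unsatisfiable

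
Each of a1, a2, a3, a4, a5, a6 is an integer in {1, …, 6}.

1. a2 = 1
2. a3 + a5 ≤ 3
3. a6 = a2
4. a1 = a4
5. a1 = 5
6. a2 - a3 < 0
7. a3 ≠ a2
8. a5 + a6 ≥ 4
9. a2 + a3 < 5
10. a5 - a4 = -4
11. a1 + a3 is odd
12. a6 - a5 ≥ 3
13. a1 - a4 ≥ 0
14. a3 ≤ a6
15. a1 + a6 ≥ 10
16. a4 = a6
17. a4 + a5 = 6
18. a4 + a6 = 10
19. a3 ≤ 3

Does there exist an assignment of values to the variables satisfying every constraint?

Unsatisfiable

Constraint 5 fixes a1 = 5 and constraint 1 fixes a2 = 1. Constraints 3, 4, and 16 give a1 = a4 = a6 = a2, so a1 = a2. But 5 ≠ 1 — contradiction.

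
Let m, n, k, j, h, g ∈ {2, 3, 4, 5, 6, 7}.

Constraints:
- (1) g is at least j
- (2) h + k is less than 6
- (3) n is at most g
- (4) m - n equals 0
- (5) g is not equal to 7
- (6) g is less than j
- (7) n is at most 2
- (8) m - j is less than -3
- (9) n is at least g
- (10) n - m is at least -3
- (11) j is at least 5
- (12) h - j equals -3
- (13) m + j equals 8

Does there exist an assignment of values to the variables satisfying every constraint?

Unsatisfiable

From constraints 1 and 11: g ≥ j and j ≥ 5, so g ≥ 5. From constraints 7 and 9: g ≤ n and n ≤ 2, so g ≤ 2. But 2 < 5, so no value of g works.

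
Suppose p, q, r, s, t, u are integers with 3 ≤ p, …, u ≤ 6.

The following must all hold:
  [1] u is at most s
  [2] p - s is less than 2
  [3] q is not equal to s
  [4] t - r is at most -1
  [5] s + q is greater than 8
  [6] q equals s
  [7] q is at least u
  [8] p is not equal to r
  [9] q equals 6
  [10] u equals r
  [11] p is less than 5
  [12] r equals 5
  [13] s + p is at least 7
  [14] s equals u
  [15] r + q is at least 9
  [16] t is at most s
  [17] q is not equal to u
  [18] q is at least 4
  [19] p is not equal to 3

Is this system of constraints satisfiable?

Unsatisfiable

Constraint 9 fixes q = 6 and constraint 12 fixes r = 5. Constraints 6, 10, and 14 give q = s = u = r, so q = r. But 6 ≠ 5 — contradiction.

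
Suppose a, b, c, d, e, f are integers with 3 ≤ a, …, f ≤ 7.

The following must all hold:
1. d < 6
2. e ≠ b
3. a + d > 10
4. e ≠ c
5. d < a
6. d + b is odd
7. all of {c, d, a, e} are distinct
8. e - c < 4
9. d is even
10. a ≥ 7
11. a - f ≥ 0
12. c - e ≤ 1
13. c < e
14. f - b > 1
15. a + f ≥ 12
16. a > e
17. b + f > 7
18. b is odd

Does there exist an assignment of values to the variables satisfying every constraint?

The assignment a = 7, b = 3, c = 3, d = 4, e = 5, f = 6 works:
  constraint 3 holds since a + d = 11.
  constraint 8 holds since e - c = 2.
The rest check out directly.

Satisfiable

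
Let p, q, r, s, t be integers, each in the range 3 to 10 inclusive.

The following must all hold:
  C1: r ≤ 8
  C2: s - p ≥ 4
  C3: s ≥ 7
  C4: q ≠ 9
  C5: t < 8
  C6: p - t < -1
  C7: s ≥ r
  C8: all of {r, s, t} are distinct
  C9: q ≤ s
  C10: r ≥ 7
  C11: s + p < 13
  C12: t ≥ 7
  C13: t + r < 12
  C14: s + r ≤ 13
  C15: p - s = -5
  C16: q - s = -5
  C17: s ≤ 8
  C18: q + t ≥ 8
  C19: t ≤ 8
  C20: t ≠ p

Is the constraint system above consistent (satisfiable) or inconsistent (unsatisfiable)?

Unsatisfiable

Constraints 1, 3, 10, 12, 17, and 19 confine each of r, s, t to the 2 values {7, 8}.
Constraint 8 requires all 3 of them to be distinct, but only 2 values are available — impossible by the pigeonhole principle.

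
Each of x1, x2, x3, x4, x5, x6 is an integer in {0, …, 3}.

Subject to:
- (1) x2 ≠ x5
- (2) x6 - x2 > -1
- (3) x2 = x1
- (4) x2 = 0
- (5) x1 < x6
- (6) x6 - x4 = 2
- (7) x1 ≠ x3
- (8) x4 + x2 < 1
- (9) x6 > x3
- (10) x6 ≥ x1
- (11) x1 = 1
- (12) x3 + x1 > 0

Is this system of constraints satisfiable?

Unsatisfiable

Constraint 4 fixes x2 = 0 and constraint 11 fixes x1 = 1, but constraint 3 requires x2 = x1. Since 0 ≠ 1, contradiction.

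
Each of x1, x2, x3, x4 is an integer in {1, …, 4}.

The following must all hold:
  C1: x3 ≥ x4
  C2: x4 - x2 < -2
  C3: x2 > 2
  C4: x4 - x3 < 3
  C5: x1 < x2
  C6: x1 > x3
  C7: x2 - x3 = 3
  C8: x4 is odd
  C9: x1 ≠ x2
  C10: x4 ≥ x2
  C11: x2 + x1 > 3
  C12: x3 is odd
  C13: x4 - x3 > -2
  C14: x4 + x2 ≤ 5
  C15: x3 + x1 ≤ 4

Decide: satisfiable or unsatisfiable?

Unsatisfiable

Constraints 1, 5, 6, and 10 give x3 < x1, x1 < x2, x2 ≤ x4, x4 ≤ x3. Chaining: x3 < x1 < x2 ≤ x4 ≤ x3, which forces x3 < x3 — impossible.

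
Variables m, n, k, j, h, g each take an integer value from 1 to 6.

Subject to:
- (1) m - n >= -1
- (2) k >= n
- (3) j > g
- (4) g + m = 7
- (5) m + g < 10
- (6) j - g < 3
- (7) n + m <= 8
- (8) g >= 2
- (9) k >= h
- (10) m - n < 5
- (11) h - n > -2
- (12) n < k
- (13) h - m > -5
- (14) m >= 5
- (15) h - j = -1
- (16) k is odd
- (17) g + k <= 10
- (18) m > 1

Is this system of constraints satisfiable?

One satisfying assignment is m = 5, n = 3, k = 5, j = 3, h = 2, g = 2.
For the less obvious constraints — constraint 1: m - n = 2; constraint 4: g + m = 7; constraint 5: m + g = 7 — and the others hold by inspection.

Satisfiable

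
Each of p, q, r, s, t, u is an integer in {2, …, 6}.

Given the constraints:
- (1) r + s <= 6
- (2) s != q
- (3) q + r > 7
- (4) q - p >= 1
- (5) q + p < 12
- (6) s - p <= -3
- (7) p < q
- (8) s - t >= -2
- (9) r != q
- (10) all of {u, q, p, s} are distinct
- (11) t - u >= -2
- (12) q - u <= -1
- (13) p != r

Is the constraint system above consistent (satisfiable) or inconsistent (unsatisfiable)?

Constraints 4, 6, 8, 11, and 12 give t − u ≥ -2, u − q ≥ 1, q − p ≥ 1, p − s ≥ 3, s − t ≥ -2.
Adding all 5 inequalities: the left sides telescope to 0, and the right sides sum to (-2) + 1 + 1 + 3 + (-2) = 1. So 0 ≥ 1, which is false.

Unsatisfiable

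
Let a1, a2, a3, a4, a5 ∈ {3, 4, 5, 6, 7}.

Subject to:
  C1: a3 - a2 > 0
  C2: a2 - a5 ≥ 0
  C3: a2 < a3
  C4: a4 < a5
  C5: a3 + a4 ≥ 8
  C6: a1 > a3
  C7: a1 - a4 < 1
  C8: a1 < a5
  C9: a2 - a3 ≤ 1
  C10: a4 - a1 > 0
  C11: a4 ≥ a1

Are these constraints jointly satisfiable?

Unsatisfiable

Constraints 1, 2, 4, 6, and 10 give a1 < a4, a4 < a5, a5 ≤ a2, a2 < a3, a3 < a1. Chaining: a1 < a4 < a5 ≤ a2 < a3 < a1, which forces a1 < a1 — impossible.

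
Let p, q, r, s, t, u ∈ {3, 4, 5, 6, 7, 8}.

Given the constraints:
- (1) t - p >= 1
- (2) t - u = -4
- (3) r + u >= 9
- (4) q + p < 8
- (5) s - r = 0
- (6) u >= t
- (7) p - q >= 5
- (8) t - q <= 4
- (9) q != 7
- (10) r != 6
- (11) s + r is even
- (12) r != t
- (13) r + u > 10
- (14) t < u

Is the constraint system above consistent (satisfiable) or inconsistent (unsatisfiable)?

Constraints 1, 7, and 8 give q − t ≥ -4, t − p ≥ 1, p − q ≥ 5.
Adding all 3 inequalities: the left sides telescope to 0, and the right sides sum to (-4) + 1 + 5 = 2. So 0 ≥ 2, which is false.

Unsatisfiable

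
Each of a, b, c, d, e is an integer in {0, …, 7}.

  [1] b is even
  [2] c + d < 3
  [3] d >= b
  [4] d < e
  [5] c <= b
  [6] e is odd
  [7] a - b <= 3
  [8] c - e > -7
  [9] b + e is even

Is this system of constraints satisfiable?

Constraint 1 makes b even and constraint 6 makes e odd, so b + e must be odd. Constraint 9 says b + e is even — contradiction.

Unsatisfiable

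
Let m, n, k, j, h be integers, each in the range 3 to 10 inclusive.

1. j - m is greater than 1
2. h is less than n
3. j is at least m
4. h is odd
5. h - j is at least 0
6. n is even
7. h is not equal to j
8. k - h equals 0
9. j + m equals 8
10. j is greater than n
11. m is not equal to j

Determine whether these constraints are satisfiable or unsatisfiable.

Constraints 2, 5, and 10 give h < n, n < j, j ≤ h. Chaining: h < n < j ≤ h, which forces h < h — impossible.

Unsatisfiable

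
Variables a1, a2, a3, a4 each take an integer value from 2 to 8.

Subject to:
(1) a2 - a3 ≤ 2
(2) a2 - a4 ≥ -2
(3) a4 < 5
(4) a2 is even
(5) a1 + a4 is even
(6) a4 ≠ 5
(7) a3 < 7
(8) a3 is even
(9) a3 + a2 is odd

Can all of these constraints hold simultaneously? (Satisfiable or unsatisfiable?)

Unsatisfiable

Constraint 8 makes a3 even and constraint 4 makes a2 even, so a3 + a2 must be even. Constraint 9 says a3 + a2 is odd — contradiction.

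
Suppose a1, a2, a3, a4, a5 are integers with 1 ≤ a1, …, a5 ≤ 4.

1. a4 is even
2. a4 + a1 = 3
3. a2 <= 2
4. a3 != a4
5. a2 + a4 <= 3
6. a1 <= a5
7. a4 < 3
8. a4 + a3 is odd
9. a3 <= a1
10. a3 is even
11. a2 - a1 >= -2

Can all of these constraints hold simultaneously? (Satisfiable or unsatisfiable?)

Unsatisfiable

Constraint 1 makes a4 even and constraint 10 makes a3 even, so a4 + a3 must be even. Constraint 8 says a4 + a3 is odd — contradiction.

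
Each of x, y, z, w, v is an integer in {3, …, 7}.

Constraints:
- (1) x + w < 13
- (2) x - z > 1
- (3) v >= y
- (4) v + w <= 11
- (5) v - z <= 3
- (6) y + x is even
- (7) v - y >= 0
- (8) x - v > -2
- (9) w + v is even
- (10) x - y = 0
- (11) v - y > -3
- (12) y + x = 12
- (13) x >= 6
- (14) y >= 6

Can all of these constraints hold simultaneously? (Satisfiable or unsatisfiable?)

Satisfiable

Take x = 6, y = 6, z = 4, w = 4, v = 6. Then constraint 1: x + w = 10; constraint 2: x - z = 2; constraint 4: v + w = 10, and every other listed constraint is also met.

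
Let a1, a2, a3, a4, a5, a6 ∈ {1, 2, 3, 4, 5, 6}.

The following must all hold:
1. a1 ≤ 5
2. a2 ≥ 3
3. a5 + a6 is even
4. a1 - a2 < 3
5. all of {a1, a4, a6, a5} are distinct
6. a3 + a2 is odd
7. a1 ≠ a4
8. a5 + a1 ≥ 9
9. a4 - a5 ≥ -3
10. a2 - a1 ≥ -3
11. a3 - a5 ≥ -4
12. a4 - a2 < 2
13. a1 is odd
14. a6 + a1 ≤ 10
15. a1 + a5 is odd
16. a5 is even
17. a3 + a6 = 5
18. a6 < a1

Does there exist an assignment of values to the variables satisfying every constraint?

Satisfiable

Try a1 = 5, a2 = 4, a3 = 3, a4 = 3, a5 = 4, a6 = 2.
Check constraint 4: a1 - a2 = 1; constraint 8: a5 + a1 = 9. The remaining constraints are straightforward to verify.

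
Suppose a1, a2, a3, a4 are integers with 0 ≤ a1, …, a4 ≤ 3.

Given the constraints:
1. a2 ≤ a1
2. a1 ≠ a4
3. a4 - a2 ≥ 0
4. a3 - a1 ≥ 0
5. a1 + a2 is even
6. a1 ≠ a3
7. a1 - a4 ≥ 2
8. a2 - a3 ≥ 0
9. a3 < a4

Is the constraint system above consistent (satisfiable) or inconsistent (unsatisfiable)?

Unsatisfiable

Constraints 3, 4, 7, and 8 give a1 − a4 ≥ 2, a4 − a2 ≥ 0, a2 − a3 ≥ 0, a3 − a1 ≥ 0.
Adding all 4 inequalities: the left sides telescope to 0, and the right sides sum to 2 + 0 + 0 + 0 = 2. So 0 ≥ 2, which is false.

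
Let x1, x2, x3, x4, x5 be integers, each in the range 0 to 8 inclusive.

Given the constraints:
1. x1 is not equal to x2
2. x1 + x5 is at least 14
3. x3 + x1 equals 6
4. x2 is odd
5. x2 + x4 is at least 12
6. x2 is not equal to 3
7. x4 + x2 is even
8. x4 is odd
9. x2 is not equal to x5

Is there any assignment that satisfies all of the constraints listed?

The assignment x1 = 6, x2 = 5, x3 = 0, x4 = 7, x5 = 8 works:
  constraint 2 holds since x1 + x5 = 14.
  constraint 3 holds since x3 + x1 = 6.
  constraint 5 holds since x2 + x4 = 12.
The rest check out directly.

Satisfiable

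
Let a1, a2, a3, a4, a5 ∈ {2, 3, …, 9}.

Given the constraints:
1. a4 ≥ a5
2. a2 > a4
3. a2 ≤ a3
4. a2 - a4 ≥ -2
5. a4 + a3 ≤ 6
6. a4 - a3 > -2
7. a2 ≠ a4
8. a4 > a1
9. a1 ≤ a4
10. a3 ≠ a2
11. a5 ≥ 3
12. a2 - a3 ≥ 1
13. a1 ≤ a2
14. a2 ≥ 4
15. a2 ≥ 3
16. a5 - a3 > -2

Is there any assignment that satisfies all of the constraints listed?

From constraints 1 and 11: a4 ≥ a5 ≥ 3. From constraints 3 and 14: a3 ≥ a2 ≥ 4. Hence a4 + a3 ≥ 7. But constraint 5 requires a4 + a3 ≤ 6, and 6 < 7. Contradiction.

Unsatisfiable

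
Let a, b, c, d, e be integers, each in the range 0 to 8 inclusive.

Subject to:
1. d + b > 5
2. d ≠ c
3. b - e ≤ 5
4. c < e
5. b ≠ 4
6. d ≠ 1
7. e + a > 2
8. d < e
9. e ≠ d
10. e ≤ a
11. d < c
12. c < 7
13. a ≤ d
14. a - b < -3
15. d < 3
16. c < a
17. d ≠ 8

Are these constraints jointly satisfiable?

Unsatisfiable

Constraints 4, 10, 11, and 13 give e ≤ a, a ≤ d, d < c, c < e. Chaining: e ≤ a ≤ d < c < e, which forces e < e — impossible.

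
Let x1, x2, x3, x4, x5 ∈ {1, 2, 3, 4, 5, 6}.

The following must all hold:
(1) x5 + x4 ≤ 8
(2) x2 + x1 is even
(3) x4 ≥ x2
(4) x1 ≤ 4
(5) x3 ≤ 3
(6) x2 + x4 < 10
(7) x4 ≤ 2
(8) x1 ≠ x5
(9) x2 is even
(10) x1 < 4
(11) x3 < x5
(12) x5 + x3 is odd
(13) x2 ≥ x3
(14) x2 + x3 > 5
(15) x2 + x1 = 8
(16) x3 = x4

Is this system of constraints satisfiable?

From constraints 3 and 7: x2 ≤ x4 ≤ 2. From constraint 4: x1 ≤ 4. Hence x2 + x1 ≤ 6. But constraint 15 requires x2 + x1 = 8, and 8 > 6. Contradiction.

Unsatisfiable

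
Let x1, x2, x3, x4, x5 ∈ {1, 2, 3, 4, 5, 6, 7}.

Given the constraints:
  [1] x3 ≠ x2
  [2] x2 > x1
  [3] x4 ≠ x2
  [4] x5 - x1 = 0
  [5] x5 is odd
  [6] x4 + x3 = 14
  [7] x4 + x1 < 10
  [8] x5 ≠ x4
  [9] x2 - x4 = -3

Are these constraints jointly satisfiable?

Satisfiable

Take x1 = 1, x2 = 4, x3 = 7, x4 = 7, x5 = 1. Then constraint 4: x5 - x1 = 0; constraint 6: x4 + x3 = 14, and every other listed constraint is also met.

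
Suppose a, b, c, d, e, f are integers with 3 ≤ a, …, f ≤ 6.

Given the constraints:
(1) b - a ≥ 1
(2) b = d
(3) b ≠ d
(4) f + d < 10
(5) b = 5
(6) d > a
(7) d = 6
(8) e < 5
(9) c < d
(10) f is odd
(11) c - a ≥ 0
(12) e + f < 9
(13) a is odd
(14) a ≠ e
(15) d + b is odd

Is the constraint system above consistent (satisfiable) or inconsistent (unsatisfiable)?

Unsatisfiable

Constraint 5 fixes b = 5 and constraint 7 fixes d = 6, but constraint 2 requires b = d. Since 5 ≠ 6, contradiction.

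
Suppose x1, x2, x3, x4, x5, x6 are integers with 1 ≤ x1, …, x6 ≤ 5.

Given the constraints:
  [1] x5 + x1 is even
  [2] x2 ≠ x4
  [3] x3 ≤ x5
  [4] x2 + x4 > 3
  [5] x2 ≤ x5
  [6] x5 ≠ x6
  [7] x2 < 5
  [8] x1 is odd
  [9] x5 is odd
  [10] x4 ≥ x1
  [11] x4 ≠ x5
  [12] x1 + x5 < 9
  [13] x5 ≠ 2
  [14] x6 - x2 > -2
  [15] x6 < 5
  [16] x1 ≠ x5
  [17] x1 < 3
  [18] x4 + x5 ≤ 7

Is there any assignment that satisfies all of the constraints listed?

Satisfiable

Try x1 = 1, x2 = 4, x3 = 5, x4 = 1, x5 = 5, x6 = 4.
Check constraint 4: x2 + x4 = 5; constraint 12: x1 + x5 = 6; constraint 14: x6 - x2 = 0. The remaining constraints are straightforward to verify.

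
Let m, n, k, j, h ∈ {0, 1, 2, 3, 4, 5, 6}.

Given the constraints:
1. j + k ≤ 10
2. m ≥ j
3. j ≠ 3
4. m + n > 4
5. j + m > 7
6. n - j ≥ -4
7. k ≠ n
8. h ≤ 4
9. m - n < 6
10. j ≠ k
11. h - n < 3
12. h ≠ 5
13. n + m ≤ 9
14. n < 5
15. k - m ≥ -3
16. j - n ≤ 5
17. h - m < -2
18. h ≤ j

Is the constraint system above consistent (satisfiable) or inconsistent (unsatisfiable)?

Satisfiable

Take m = 5, n = 1, k = 5, j = 4, h = 1. Then constraint 1: j + k = 9; constraint 4: m + n = 6, and every other listed constraint is also met.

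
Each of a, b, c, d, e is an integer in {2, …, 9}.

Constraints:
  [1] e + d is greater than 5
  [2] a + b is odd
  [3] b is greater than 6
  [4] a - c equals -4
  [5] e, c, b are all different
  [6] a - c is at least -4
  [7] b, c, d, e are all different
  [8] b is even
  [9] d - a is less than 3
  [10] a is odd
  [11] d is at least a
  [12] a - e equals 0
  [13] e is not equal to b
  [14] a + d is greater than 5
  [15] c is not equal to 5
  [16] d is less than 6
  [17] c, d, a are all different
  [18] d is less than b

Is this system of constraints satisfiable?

Satisfiable

Take a = 3, b = 8, c = 7, d = 4, e = 3. Then constraint 1: e + d = 7; constraint 4: a - c = -4; constraint 6: a - c = -4, and every other listed constraint is also met.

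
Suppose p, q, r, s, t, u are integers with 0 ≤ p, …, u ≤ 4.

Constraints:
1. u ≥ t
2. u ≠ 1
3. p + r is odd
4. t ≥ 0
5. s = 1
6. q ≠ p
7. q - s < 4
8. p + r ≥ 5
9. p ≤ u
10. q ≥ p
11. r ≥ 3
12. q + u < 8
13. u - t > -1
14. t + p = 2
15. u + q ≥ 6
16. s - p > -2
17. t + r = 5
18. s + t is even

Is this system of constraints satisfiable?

Satisfiable

One satisfying assignment is p = 1, q = 4, r = 4, s = 1, t = 1, u = 2.
For the less obvious constraints — constraint 7: q - s = 3; constraint 8: p + r = 5 — and the others hold by inspection.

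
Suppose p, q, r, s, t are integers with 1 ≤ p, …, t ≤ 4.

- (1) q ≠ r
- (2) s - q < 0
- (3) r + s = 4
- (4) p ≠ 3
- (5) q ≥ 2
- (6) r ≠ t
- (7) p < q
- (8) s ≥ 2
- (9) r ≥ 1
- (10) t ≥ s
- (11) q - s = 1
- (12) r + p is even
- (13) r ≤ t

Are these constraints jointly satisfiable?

Satisfiable

One satisfying assignment is p = 2, q = 3, r = 2, s = 2, t = 4.
For the less obvious constraints — constraint 2: s - q = -1; constraint 3: r + s = 4 — and the others hold by inspection.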